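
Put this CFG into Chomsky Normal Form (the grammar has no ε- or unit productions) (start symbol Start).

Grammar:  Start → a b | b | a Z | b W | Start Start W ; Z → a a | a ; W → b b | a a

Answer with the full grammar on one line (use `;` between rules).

Start → X1 X2 | b | X1 Z | X2 W | Start Y1; Z → X1 X1 | a; W → X2 X2 | X1 X1; X1 → a; X2 → b; Y1 → Start W

Introduce a nonterminal for each terminal appearing in a rule of length ≥ 2: X1 → a, X2 → b.
Binarize each right-hand side of length ≥ 3 by chaining fresh nonterminals (Y1, Y2, …): affected rules were Start → Start Start W.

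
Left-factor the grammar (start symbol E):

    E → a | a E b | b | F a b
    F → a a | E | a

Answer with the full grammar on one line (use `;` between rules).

E → b | F a b | a E'; F → E | a F'; E' → ε | E b; F' → a | ε

E has alternatives sharing prefix 'a': factor to E → a E' with E' → ε | E b.
F has alternatives sharing prefix 'a': factor to F → a F' with F' → a | ε.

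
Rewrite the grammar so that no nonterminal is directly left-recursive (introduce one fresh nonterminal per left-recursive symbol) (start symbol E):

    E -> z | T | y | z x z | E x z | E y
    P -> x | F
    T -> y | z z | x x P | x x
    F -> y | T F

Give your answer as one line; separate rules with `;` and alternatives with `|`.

E -> z E' | T E' | y E' | z x z E'; P -> x | F; T -> y | z z | x x P | x x; F -> y | T F; E' -> x z E' | y E' | ε

Directly left-recursive nonterminal: E.
For E: α = {x z, y}, β = {z, T, y, z x z}. Rewrite as E → β E' and E' → α E' | ε.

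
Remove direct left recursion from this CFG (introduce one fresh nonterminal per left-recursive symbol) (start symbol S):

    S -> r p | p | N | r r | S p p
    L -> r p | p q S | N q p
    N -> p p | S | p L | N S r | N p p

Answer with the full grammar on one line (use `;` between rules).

S -> r p S' | p S' | N S' | r r S'; L -> r p | p q S | N q p; N -> p p N' | S N' | p L N'; S' -> p p S' | epsilon; N' -> S r N' | p p N' | epsilon

Left recursion appears on S, N.
For S: α = {p p}, β = {r p, p, N, r r}. Rewrite as S → β S' and S' → α S' | ε.
For N: α = {S r, p p}, β = {p p, S, p L}. Rewrite as N → β N' and N' → α N' | ε.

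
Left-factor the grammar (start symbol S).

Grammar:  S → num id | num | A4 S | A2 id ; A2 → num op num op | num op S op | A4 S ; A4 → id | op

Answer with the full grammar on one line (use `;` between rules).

S → A4 S | A2 id | num S'; A2 → A4 S | num op A2'; A4 → id | op; S' → id | ε; A2' → num op | S op

S has alternatives sharing prefix 'num': factor to S → num S' with S' → id | ε.
A2 has alternatives sharing prefix 'num op': factor to A2 → num op A2' with A2' → num op | S op.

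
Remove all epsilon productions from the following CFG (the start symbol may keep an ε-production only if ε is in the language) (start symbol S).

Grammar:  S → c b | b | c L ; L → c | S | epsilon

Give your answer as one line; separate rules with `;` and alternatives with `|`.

The nullable symbols are {L}.
ε ∉ L(G), so no ε-production is kept.
For each production, add variants omitting each subset of nullable occurrences: S → c L gives c L | c.

S → c b | b | c L | c; L → c | S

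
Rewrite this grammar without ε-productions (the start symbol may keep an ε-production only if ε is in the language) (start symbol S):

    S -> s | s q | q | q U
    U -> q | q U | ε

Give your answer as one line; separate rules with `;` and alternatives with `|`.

S -> s | s q | q | q U; U -> q | q U

Nullable nonterminals: {U}.
ε ∉ L(G), so no ε-production is kept.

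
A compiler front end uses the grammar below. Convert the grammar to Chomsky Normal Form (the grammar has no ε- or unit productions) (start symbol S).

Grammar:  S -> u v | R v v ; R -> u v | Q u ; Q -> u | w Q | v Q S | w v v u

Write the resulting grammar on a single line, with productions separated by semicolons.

S -> X1 X2 | R Y1; R -> X1 X2 | Q X1; Q -> u | X3 Q | X2 Y2 | X3 Y3; X1 -> u; X2 -> v; X3 -> w; Y1 -> X2 X2; Y2 -> Q S; Y3 -> X2 Y4; Y4 -> X2 X1

Introduce a nonterminal for each terminal appearing in a rule of length ≥ 2: X1 → u, X2 → v, X3 → w.
Binarize each right-hand side of length ≥ 3 by chaining fresh nonterminals (Y1, Y2, …): affected rules were S → R X2 X2; Q → X2 Q S; Q → X3 X2 X2 X1.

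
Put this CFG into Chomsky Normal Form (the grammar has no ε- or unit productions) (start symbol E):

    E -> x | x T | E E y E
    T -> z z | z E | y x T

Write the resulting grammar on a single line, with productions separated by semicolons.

Introduce a nonterminal for each terminal appearing in a rule of length ≥ 2: X1 → x, X2 → y, X3 → z.
Binarize each right-hand side of length ≥ 3 by chaining fresh nonterminals (Y1, Y2, …): affected rules were E → E E X2 E; T → X2 X1 T.

E -> x | X1 T | E Y1; T -> X3 X3 | X3 E | X2 Y3; X1 -> x; X2 -> y; X3 -> z; Y1 -> E Y2; Y2 -> X2 E; Y3 -> X1 T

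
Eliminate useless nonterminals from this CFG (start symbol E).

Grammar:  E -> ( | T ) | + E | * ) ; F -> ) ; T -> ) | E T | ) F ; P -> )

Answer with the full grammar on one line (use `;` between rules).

E -> ( | T ) | + E | * ); F -> ); T -> ) | E T | ) F

Generating nonterminals: {E, F, P, T}.
Reachable from E after that: {E, F, T}.
Removed useless symbols: {P} and every production mentioning them.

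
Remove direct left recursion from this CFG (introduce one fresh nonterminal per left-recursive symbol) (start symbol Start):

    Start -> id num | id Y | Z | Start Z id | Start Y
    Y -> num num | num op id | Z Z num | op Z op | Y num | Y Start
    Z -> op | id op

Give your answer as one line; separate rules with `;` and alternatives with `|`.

Left recursion appears on Start, Y.
For Start: α = {Z id, Y}, β = {id num, id Y, Z}. Rewrite as Start → β Start1 and Start1 → α Start1 | ε.
For Y: α = {num, Start}, β = {num num, num op id, Z Z num, op Z op}. Rewrite as Y → β Y1 and Y1 → α Y1 | ε.

Start -> id num Start1 | id Y Start1 | Z Start1; Y -> num num Y1 | num op id Y1 | Z Z num Y1 | op Z op Y1; Z -> op | id op; Start1 -> Z id Start1 | Y Start1 | ε; Y1 -> num Y1 | Start Y1 | ε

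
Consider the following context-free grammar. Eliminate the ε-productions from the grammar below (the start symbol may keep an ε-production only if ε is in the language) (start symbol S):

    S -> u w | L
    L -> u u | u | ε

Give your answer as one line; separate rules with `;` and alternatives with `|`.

Nullable set = {L, S}.
ε ∈ L(G) since S is nullable, so keep S → ε.

S -> u w | L | ε; L -> u u | u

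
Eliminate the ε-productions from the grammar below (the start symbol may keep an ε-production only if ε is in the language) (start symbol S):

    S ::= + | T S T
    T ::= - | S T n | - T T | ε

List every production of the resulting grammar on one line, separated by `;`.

S ::= + | T S T | T S | S T; T ::= - | S T n | S n | - T T | - T

Nullable set = {T}.
ε ∉ L(G), so no ε-production is kept.
Expand every rule over subsets of its nullable positions: S → T S T gives T S T | T S | S T. T → S T n gives S T n | S n. T → - T T gives - T T | - T.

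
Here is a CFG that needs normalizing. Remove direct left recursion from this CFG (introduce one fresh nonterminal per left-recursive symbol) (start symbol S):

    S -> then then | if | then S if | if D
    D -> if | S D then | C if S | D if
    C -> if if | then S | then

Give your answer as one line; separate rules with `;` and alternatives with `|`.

S -> then then | if | then S if | if D; D -> if D' | S D then D' | C if S D'; C -> if if | then S | then; D' -> if D' | ε

Directly left-recursive nonterminal: D.
For D: α = {if}, β = {if, S D then, C if S}. Rewrite as D → β D' and D' → α D' | ε.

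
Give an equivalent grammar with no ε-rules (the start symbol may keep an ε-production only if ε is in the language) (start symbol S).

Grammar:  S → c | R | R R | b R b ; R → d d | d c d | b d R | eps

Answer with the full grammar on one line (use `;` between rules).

Nullable nonterminals: {R, S}.
ε ∈ L(G) since S is nullable, so keep S → ε.
For each production, add variants omitting each subset of nullable occurrences: S → b R b gives b R b | b b. R → b d R gives b d R | b d.

S → c | R | R R | b R b | b b | ε; R → d d | d c d | b d R | b d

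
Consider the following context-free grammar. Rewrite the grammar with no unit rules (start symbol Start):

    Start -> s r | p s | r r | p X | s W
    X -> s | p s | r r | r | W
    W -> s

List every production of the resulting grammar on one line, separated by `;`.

Unit pairs: X ⇒* {W}.
For each unit pair (A, B), copy every non-unit production of B to A, then drop all unit productions.

Start -> s r | p s | r r | p X | s W; X -> s | p s | r r | r; W -> s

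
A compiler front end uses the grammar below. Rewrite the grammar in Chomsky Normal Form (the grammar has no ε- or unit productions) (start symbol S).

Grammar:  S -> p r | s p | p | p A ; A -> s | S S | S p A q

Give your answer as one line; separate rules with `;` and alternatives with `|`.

S -> X1 X2 | X3 X1 | p | X1 A; A -> s | S S | S Y1; X1 -> p; X2 -> r; X3 -> s; X4 -> q; Y1 -> X1 Y2; Y2 -> A X4

Introduce a nonterminal for each terminal appearing in a rule of length ≥ 2: X1 → p, X2 → r, X3 → s, X4 → q.
Binarize each right-hand side of length ≥ 3 by chaining fresh nonterminals (Y1, Y2, …): affected rules were A → S X1 A X4.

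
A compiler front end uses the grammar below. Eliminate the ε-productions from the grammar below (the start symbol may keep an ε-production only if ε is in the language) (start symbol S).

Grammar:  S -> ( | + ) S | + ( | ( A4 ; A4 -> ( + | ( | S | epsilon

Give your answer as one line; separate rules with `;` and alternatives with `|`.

S -> ( | + ) S | + ( | ( A4; A4 -> ( + | ( | S

Nullable nonterminals: {A4}.
ε ∉ L(G), so no ε-production is kept.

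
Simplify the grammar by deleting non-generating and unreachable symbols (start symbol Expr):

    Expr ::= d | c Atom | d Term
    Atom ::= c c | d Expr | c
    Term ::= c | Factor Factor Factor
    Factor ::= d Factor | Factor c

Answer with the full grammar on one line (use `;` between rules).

Expr ::= d | c Atom | d Term; Atom ::= c c | d Expr | c; Term ::= c

Generating nonterminals: {Atom, Expr, Term}.
Reachable from Expr after that: {Atom, Expr, Term}.
Removed useless symbols: {Factor} and every production mentioning them.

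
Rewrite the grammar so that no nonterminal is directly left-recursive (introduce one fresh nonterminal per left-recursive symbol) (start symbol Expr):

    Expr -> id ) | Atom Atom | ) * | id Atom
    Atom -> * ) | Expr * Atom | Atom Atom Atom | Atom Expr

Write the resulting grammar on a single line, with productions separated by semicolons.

Atom is directly left-recursive.
For Atom: α = {Atom Atom, Expr}, β = {* ), Expr * Atom}. Rewrite as Atom → β Atom1 and Atom1 → α Atom1 | ε.

Expr -> id ) | Atom Atom | ) * | id Atom; Atom -> * ) Atom1 | Expr * Atom Atom1; Atom1 -> Atom Atom Atom1 | Expr Atom1 | ε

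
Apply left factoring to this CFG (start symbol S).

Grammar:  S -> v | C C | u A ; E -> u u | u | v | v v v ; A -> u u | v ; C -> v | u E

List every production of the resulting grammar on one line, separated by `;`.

S -> v | C C | u A; E -> u E' | v E''; A -> u u | v; C -> v | u E; E' -> u | eps; E'' -> eps | v v

E has alternatives sharing prefix 'u': factor to E → u E' with E' → u | ε.
E has alternatives sharing prefix 'v': factor to E → v E'' with E'' → ε | v v.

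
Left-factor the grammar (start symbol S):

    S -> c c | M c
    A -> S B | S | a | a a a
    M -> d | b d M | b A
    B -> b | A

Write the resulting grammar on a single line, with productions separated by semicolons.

A has alternatives sharing prefix 'S': factor to A → S A' with A' → B | ε.
A has alternatives sharing prefix 'a': factor to A → a A'' with A'' → ε | a a.
M has alternatives sharing prefix 'b': factor to M → b M' with M' → d M | A.

S -> c c | M c; A -> S A' | a A''; M -> d | b M'; B -> b | A; A' -> B | epsilon; A'' -> epsilon | a a; M' -> d M | A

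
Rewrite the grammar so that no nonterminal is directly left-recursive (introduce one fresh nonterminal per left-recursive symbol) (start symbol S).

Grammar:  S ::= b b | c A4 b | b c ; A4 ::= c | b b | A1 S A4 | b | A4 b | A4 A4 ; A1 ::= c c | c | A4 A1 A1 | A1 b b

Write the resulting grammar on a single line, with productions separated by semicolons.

S ::= b b | c A4 b | b c; A4 ::= c A4' | b b A4' | A1 S A4 A4' | b A4'; A1 ::= c c A1' | c A1' | A4 A1 A1 A1'; A4' ::= b A4' | A4 A4' | ε; A1' ::= b b A1' | ε

Directly left-recursive nonterminals: A4, A1.
For A4: α = {b, A4}, β = {c, b b, A1 S A4, b}. Rewrite as A4 → β A4' and A4' → α A4' | ε.
For A1: α = {b b}, β = {c c, c, A4 A1 A1}. Rewrite as A1 → β A1' and A1' → α A1' | ε.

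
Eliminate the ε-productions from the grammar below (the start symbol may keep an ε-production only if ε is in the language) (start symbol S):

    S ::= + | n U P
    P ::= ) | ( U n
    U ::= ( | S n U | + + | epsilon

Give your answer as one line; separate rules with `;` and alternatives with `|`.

S ::= + | n U P | n P; P ::= ) | ( U n | ( n; U ::= ( | S n U | S n | + +

Nullable set = {U}.
ε ∉ L(G), so no ε-production is kept.
Add the nullable-subset variants: S → n U P gives n U P | n P. P → ( U n gives ( U n | ( n. U → S n U gives S n U | S n.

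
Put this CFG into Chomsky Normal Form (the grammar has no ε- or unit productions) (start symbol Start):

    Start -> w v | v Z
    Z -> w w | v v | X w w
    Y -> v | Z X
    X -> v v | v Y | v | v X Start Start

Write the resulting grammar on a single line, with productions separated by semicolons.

Introduce a nonterminal for each terminal appearing in a rule of length ≥ 2: X1 → w, X2 → v.
Binarize each right-hand side of length ≥ 3 by chaining fresh nonterminals (Y1, Y2, …): affected rules were Z → X X1 X1; X → X2 X Start Start.

Start -> X1 X2 | X2 Z; Z -> X1 X1 | X2 X2 | X Y1; Y -> v | Z X; X -> X2 X2 | X2 Y | v | X2 Y2; X1 -> w; X2 -> v; Y1 -> X1 X1; Y2 -> X Y3; Y3 -> Start Start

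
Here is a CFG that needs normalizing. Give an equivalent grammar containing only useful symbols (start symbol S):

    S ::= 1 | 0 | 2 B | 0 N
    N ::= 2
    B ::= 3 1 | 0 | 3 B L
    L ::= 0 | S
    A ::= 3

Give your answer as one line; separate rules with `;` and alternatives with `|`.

Generating nonterminals: {A, B, L, N, S}.
Reachable from S after that: {B, L, N, S}.
Removed useless symbols: {A} and every production mentioning them.

S ::= 1 | 0 | 2 B | 0 N; N ::= 2; B ::= 3 1 | 0 | 3 B L; L ::= 0 | S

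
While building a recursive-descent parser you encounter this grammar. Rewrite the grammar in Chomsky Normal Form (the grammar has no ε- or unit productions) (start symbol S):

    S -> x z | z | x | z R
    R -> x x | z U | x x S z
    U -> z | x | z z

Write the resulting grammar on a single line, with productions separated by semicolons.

S -> X1 X2 | z | x | X2 R; R -> X1 X1 | X2 U | X1 Y1; U -> z | x | X2 X2; X1 -> x; X2 -> z; Y1 -> X1 Y2; Y2 -> S X2

Introduce a nonterminal for each terminal appearing in a rule of length ≥ 2: X1 → x, X2 → z.
Binarize each right-hand side of length ≥ 3 by chaining fresh nonterminals (Y1, Y2, …): affected rules were R → X1 X1 S X2.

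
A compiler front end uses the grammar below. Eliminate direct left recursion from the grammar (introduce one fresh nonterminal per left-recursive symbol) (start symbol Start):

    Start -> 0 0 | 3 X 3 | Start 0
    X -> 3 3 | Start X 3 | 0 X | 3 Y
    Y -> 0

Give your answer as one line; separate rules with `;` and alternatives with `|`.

Start -> 0 0 Start1 | 3 X 3 Start1; X -> 3 3 | Start X 3 | 0 X | 3 Y; Y -> 0; Start1 -> 0 Start1 | eps

Start is directly left-recursive.
For Start: α = {0}, β = {0 0, 3 X 3}. Rewrite as Start → β Start1 and Start1 → α Start1 | ε.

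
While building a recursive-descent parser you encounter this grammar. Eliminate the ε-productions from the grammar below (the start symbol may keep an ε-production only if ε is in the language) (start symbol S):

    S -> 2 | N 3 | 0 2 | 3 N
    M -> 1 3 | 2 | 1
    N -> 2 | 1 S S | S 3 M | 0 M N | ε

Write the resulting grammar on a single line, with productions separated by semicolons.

Nullable nonterminals: {N}.
ε ∉ L(G), so no ε-production is kept.
Add the nullable-subset variants: S → N 3 gives N 3 | 3. N → 0 M N gives 0 M N | 0 M.

S -> 2 | N 3 | 3 | 0 2 | 3 N; M -> 1 3 | 2 | 1; N -> 2 | 1 S S | S 3 M | 0 M N | 0 M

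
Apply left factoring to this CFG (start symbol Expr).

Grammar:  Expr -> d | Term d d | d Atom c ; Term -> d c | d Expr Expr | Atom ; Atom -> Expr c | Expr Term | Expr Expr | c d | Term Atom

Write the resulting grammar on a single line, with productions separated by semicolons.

Expr has alternatives sharing prefix 'd': factor to Expr → d Expr1 with Expr1 → ε | Atom c.
Term has alternatives sharing prefix 'd': factor to Term → d Term1 with Term1 → c | Expr Expr.
Atom has alternatives sharing prefix 'Expr': factor to Atom → Expr Atom1 with Atom1 → c | Term | Expr.

Expr -> Term d d | d Expr1; Term -> Atom | d Term1; Atom -> c d | Term Atom | Expr Atom1; Expr1 -> ε | Atom c; Term1 -> c | Expr Expr; Atom1 -> c | Term | Expr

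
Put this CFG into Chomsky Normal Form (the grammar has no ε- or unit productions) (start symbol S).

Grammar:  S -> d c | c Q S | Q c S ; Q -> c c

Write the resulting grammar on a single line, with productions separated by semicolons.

Introduce a nonterminal for each terminal appearing in a rule of length ≥ 2: X1 → d, X2 → c.
Binarize each right-hand side of length ≥ 3 by chaining fresh nonterminals (Y1, Y2, …): affected rules were S → X2 Q S; S → Q X2 S.

S -> X1 X2 | X2 Y1 | Q Y2; Q -> X2 X2; X1 -> d; X2 -> c; Y1 -> Q S; Y2 -> X2 S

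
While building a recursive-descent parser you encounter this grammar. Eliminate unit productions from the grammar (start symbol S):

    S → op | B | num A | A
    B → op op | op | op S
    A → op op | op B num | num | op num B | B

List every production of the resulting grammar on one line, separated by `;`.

Unit pairs: A ⇒* {B}; S ⇒* {A, B}.
For every A with A ⇒* B via unit rules, add B's non-unit alternatives to A; then delete every rule of the form X → Y.

S → op op | op | op S | num A | op B num | num | op num B; B → op op | op | op S; A → op op | op | op S | op B num | num | op num B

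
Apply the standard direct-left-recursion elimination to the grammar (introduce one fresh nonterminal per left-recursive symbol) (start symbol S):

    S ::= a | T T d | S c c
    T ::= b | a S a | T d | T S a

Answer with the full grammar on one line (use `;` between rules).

Left recursion appears on S, T.
For S: α = {c c}, β = {a, T T d}. Rewrite as S → β S' and S' → α S' | ε.
For T: α = {d, S a}, β = {b, a S a}. Rewrite as T → β T' and T' → α T' | ε.

S ::= a S' | T T d S'; T ::= b T' | a S a T'; S' ::= c c S' | ε; T' ::= d T' | S a T' | ε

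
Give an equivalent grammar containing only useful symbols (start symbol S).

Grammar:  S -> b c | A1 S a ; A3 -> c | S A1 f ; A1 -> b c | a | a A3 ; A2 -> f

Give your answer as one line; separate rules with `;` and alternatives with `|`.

Generating nonterminals: {A1, A2, A3, S}.
Reachable from S after that: {A1, A3, S}.
Removed useless symbols: {A2} and every production mentioning them.

S -> b c | A1 S a; A3 -> c | S A1 f; A1 -> b c | a | a A3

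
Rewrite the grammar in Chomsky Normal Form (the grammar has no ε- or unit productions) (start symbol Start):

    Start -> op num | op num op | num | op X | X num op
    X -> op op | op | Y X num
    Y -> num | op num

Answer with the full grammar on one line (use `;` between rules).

Introduce a nonterminal for each terminal appearing in a rule of length ≥ 2: X1 → op, X2 → num.
Binarize each right-hand side of length ≥ 3 by chaining fresh nonterminals (Y1, Y2, …): affected rules were Start → X1 X2 X1; Start → X X2 X1; X → Y X X2.

Start -> X1 X2 | X1 Y1 | num | X1 X | X Y2; X -> X1 X1 | op | Y Y3; Y -> num | X1 X2; X1 -> op; X2 -> num; Y1 -> X2 X1; Y2 -> X2 X1; Y3 -> X X2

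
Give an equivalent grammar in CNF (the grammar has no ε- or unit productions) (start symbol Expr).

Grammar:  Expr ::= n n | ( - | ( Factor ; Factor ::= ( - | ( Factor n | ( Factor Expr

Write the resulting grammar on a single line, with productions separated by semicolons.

Introduce a nonterminal for each terminal appearing in a rule of length ≥ 2: X1 → n, X2 → (, X3 → -.
Binarize each right-hand side of length ≥ 3 by chaining fresh nonterminals (Y1, Y2, …): affected rules were Factor → X2 Factor X1; Factor → X2 Factor Expr.

Expr ::= X1 X1 | X2 X3 | X2 Factor; Factor ::= X2 X3 | X2 Y1 | X2 Y2; X1 ::= n; X2 ::= (; X3 ::= -; Y1 ::= Factor X1; Y2 ::= Factor Expr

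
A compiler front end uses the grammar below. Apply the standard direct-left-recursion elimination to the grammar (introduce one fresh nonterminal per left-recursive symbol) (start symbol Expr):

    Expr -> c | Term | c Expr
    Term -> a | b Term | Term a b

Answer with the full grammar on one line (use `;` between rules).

Directly left-recursive nonterminal: Term.
For Term: α = {a b}, β = {a, b Term}. Rewrite as Term → β Term1 and Term1 → α Term1 | ε.

Expr -> c | Term | c Expr; Term -> a Term1 | b Term Term1; Term1 -> a b Term1 | ε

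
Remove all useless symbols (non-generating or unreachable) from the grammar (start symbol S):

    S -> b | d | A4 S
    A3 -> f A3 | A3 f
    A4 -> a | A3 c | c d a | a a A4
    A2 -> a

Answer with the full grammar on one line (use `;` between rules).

Generating nonterminals: {A2, A4, S}.
Reachable from S after that: {A4, S}.
Removed useless symbols: {A2, A3} and every production mentioning them.

S -> b | d | A4 S; A4 -> a | c d a | a a A4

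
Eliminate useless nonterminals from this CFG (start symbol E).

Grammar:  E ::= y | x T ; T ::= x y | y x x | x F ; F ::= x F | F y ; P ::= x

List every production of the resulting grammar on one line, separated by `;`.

Generating nonterminals: {E, P, T}.
Reachable from E after that: {E, T}.
Removed useless symbols: {F, P} and every production mentioning them.

E ::= y | x T; T ::= x y | y x x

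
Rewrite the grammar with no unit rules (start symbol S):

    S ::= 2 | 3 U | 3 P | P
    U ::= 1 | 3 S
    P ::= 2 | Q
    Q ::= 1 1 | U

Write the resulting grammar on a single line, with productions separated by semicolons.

Unit pairs: P ⇒* {Q, U}; Q ⇒* {U}; S ⇒* {P, Q, U}.
Replace each nonterminal's rules with the union of the non-unit rules of every nonterminal it unit-derives.

S ::= 1 | 3 S | 2 | 3 U | 3 P | 1 1; U ::= 1 | 3 S; P ::= 1 | 3 S | 2 | 1 1; Q ::= 1 | 3 S | 1 1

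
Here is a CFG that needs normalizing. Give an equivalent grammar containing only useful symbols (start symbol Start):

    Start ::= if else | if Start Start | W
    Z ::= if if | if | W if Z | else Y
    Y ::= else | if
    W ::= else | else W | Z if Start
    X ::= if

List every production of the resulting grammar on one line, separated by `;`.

Start ::= if else | if Start Start | W; Z ::= if if | if | W if Z | else Y; Y ::= else | if; W ::= else | else W | Z if Start

Generating nonterminals: {Start, W, X, Y, Z}.
Reachable from Start after that: {Start, W, Y, Z}.
Removed useless symbols: {X} and every production mentioning them.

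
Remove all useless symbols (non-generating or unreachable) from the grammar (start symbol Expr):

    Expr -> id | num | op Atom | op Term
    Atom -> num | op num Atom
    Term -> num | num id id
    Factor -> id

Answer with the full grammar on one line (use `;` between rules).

Expr -> id | num | op Atom | op Term; Atom -> num | op num Atom; Term -> num | num id id

Generating nonterminals: {Atom, Expr, Factor, Term}.
Reachable from Expr after that: {Atom, Expr, Term}.
Removed useless symbols: {Factor} and every production mentioning them.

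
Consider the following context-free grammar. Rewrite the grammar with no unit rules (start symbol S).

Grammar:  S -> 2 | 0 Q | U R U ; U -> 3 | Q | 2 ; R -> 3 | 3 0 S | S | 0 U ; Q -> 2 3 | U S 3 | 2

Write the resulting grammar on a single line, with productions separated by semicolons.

Unit pairs: R ⇒* {S}; U ⇒* {Q}.
For every A with A ⇒* B via unit rules, add B's non-unit alternatives to A; then delete every rule of the form X → Y.

S -> 2 | 0 Q | U R U; U -> 3 | 2 | 2 3 | U S 3; R -> 2 | 0 Q | U R U | 3 | 3 0 S | 0 U; Q -> 2 3 | U S 3 | 2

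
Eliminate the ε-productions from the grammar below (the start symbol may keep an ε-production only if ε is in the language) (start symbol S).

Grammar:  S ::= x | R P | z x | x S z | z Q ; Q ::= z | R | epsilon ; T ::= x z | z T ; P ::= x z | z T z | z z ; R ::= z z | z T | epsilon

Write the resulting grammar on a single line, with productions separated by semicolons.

S ::= x | R P | P | z x | x S z | z Q | z; Q ::= z | R; T ::= x z | z T; P ::= x z | z T z | z z; R ::= z z | z T

Nullable nonterminals: {Q, R}.
ε ∉ L(G), so no ε-production is kept.
Add the nullable-subset variants: S → R P gives R P | P. S → z Q gives z Q | z.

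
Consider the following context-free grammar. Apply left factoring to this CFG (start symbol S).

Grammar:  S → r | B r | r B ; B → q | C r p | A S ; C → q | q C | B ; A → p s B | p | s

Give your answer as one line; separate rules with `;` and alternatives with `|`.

S has alternatives sharing prefix 'r': factor to S → r S' with S' → ε | B.
C has alternatives sharing prefix 'q': factor to C → q C' with C' → ε | C.
A has alternatives sharing prefix 'p': factor to A → p A' with A' → s B | ε.

S → B r | r S'; B → q | C r p | A S; C → B | q C'; A → s | p A'; S' → ε | B; C' → ε | C; A' → s B | ε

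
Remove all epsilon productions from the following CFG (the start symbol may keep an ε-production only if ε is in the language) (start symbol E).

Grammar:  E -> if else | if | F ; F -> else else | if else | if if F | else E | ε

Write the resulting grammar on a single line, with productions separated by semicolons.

The nullable symbols are {E, F}.
ε ∈ L(G) since E is nullable, so keep E → ε.
For each production, add variants omitting each subset of nullable occurrences: F → if if F gives if if F | if if. F → else E gives else E | else.

E -> if else | if | F | ε; F -> else else | if else | if if F | if if | else E | else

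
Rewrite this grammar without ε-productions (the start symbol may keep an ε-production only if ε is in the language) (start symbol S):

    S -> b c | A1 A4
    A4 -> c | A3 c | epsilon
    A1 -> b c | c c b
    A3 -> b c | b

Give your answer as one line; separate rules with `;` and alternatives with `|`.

Nullable set = {A4}.
ε ∉ L(G), so no ε-production is kept.
For each production, add variants omitting each subset of nullable occurrences: S → A1 A4 gives A1 A4 | A1.

S -> b c | A1 A4 | A1; A4 -> c | A3 c; A1 -> b c | c c b; A3 -> b c | b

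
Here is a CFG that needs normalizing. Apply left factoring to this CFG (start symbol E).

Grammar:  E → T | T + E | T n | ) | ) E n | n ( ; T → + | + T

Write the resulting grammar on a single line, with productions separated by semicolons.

E has alternatives sharing prefix 'T': factor to E → T E' with E' → ε | + E | n.
E has alternatives sharing prefix ')': factor to E → ) E'' with E'' → ε | E n.
T has alternatives sharing prefix '+': factor to T → + T' with T' → ε | T.

E → n ( | T E' | ) E''; T → + T'; E' → ε | + E | n; E'' → ε | E n; T' → ε | T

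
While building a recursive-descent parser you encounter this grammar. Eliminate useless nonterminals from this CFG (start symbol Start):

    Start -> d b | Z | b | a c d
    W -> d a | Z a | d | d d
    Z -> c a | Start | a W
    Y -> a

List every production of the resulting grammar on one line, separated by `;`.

Generating nonterminals: {Start, W, Y, Z}.
Reachable from Start after that: {Start, W, Z}.
Removed useless symbols: {Y} and every production mentioning them.

Start -> d b | Z | b | a c d; W -> d a | Z a | d | d d; Z -> c a | Start | a W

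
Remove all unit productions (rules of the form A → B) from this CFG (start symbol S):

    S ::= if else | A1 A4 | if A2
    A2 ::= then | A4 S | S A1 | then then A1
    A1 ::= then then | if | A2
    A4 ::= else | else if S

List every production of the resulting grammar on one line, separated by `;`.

Unit pairs: A1 ⇒* {A2}.
Replace each nonterminal's rules with the union of the non-unit rules of every nonterminal it unit-derives.

S ::= if else | A1 A4 | if A2; A2 ::= then | A4 S | S A1 | then then A1; A1 ::= then | A4 S | S A1 | then then A1 | then then | if; A4 ::= else | else if S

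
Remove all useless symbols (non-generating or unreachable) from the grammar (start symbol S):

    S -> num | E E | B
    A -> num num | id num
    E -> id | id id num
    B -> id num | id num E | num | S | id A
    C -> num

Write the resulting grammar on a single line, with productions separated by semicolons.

Generating nonterminals: {A, B, C, E, S}.
Reachable from S after that: {A, B, E, S}.
Removed useless symbols: {C} and every production mentioning them.

S -> num | E E | B; A -> num num | id num; E -> id | id id num; B -> id num | id num E | num | S | id A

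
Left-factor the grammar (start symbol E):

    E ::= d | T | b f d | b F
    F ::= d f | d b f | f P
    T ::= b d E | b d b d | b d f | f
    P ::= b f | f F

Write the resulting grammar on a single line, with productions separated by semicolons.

E ::= d | T | b E'; F ::= f P | d F'; T ::= f | b d T'; P ::= b f | f F; E' ::= f d | F; F' ::= f | b f; T' ::= E | b d | f

E has alternatives sharing prefix 'b': factor to E → b E' with E' → f d | F.
F has alternatives sharing prefix 'd': factor to F → d F' with F' → f | b f.
T has alternatives sharing prefix 'b d': factor to T → b d T' with T' → E | b d | f.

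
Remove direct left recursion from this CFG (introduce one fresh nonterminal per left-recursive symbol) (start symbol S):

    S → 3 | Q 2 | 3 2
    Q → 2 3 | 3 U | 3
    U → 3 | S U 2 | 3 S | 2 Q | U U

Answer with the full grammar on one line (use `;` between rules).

U is directly left-recursive.
For U: α = {U}, β = {3, S U 2, 3 S, 2 Q}. Rewrite as U → β U' and U' → α U' | ε.

S → 3 | Q 2 | 3 2; Q → 2 3 | 3 U | 3; U → 3 U' | S U 2 U' | 3 S U' | 2 Q U'; U' → U U' | ε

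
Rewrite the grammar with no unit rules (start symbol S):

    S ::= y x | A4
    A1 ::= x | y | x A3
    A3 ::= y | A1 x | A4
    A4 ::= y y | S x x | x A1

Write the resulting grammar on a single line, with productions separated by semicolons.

Unit pairs: A3 ⇒* {A4}; S ⇒* {A4}.
For every A with A ⇒* B via unit rules, add B's non-unit alternatives to A; then delete every rule of the form X → Y.

S ::= y y | S x x | x A1 | y x; A1 ::= x | y | x A3; A3 ::= y y | S x x | x A1 | y | A1 x; A4 ::= y y | S x x | x A1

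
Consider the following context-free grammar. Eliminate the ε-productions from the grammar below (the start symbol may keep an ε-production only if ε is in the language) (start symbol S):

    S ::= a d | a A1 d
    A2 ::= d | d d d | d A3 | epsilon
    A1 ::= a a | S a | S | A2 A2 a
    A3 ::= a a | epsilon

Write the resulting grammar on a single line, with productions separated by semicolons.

S ::= a d | a A1 d; A2 ::= d | d d d | d A3; A1 ::= a a | S a | S | A2 A2 a | A2 a | a; A3 ::= a a

The nullable symbols are {A2, A3}.
ε ∉ L(G), so no ε-production is kept.
Add the nullable-subset variants: A1 → A2 A2 a gives A2 A2 a | A2 a | a.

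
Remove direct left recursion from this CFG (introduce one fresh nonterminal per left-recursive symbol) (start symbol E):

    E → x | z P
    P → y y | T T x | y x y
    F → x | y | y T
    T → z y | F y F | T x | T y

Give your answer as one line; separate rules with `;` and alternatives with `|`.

E → x | z P; P → y y | T T x | y x y; F → x | y | y T; T → z y T' | F y F T'; T' → x T' | y T' | ε

Directly left-recursive nonterminal: T.
For T: α = {x, y}, β = {z y, F y F}. Rewrite as T → β T' and T' → α T' | ε.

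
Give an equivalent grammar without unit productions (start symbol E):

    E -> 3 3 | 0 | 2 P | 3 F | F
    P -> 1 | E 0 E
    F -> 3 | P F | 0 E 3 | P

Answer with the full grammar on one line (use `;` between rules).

E -> 3 3 | 0 | 2 P | 3 F | 3 | P F | 0 E 3 | 1 | E 0 E; P -> 1 | E 0 E; F -> 3 | P F | 0 E 3 | 1 | E 0 E

Unit pairs: E ⇒* {F, P}; F ⇒* {P}.
For every A with A ⇒* B via unit rules, add B's non-unit alternatives to A; then delete every rule of the form X → Y.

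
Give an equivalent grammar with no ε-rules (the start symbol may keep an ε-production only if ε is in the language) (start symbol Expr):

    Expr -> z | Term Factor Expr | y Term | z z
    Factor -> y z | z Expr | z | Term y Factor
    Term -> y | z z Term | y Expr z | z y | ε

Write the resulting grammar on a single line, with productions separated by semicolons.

Expr -> z | Term Factor Expr | Factor Expr | y Term | y | z z; Factor -> y z | z Expr | z | Term y Factor | y Factor; Term -> y | z z Term | z z | y Expr z | z y

Nullable nonterminals: {Term}.
ε ∉ L(G), so no ε-production is kept.
Expand every rule over subsets of its nullable positions: Expr → Term Factor Expr gives Term Factor Expr | Factor Expr. Expr → y Term gives y Term | y. Factor → Term y Factor gives Term y Factor | y Factor. Term → z z Term gives z z Term | z z.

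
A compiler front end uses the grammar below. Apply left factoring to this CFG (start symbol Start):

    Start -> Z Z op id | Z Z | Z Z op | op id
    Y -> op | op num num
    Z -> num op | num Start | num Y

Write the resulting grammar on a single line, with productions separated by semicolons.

Start has alternatives sharing prefix 'Z Z': factor to Start → Z Z Start1 with Start1 → op id | ε | op.
Y has alternatives sharing prefix 'op': factor to Y → op Y1 with Y1 → ε | num num.
Z has alternatives sharing prefix 'num': factor to Z → num Z1 with Z1 → op | Start | Y.
Start1 has alternatives sharing prefix 'op': factor to Start1 → op Start11 with Start11 → id | ε.

Start -> op id | Z Z Start1; Y -> op Y1; Z -> num Z1; Start1 -> ε | op Start11; Y1 -> ε | num num; Z1 -> op | Start | Y; Start11 -> id | ε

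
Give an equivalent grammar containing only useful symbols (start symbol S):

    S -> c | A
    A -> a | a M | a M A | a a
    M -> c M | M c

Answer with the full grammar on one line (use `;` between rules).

Generating nonterminals: {A, S}.
Reachable from S after that: {A, S}.
Removed useless symbols: {M} and every production mentioning them.

S -> c | A; A -> a | a a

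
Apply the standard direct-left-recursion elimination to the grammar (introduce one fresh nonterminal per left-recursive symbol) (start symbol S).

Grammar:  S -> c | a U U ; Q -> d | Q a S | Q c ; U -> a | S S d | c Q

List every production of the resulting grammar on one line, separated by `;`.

Left recursion appears on Q.
For Q: α = {a S, c}, β = {d}. Rewrite as Q → β Q' and Q' → α Q' | ε.

S -> c | a U U; Q -> d Q'; U -> a | S S d | c Q; Q' -> a S Q' | c Q' | ε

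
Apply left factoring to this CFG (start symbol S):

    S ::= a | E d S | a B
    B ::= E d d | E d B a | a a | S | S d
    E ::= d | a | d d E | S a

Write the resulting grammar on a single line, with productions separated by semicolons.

S has alternatives sharing prefix 'a': factor to S → a S' with S' → ε | B.
B has alternatives sharing prefix 'E d': factor to B → E d B' with B' → d | B a.
B has alternatives sharing prefix 'S': factor to B → S B'' with B'' → ε | d.
E has alternatives sharing prefix 'd': factor to E → d E' with E' → ε | d E.

S ::= E d S | a S'; B ::= a a | E d B' | S B''; E ::= a | S a | d E'; S' ::= ε | B; B' ::= d | B a; B'' ::= ε | d; E' ::= ε | d E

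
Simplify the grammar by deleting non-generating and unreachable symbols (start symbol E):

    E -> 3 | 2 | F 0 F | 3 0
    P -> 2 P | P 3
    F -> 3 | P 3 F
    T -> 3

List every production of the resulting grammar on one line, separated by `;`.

Generating nonterminals: {E, F, T}.
Reachable from E after that: {E, F}.
Removed useless symbols: {P, T} and every production mentioning them.

E -> 3 | 2 | F 0 F | 3 0; F -> 3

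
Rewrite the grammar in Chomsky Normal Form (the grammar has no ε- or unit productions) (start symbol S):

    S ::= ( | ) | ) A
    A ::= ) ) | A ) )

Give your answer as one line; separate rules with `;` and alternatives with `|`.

Introduce a nonterminal for each terminal appearing in a rule of length ≥ 2: X1 → ).
Binarize each right-hand side of length ≥ 3 by chaining fresh nonterminals (Y1, Y2, …): affected rules were A → A X1 X1.

S ::= ( | ) | X1 A; A ::= X1 X1 | A Y1; X1 ::= ); Y1 ::= X1 X1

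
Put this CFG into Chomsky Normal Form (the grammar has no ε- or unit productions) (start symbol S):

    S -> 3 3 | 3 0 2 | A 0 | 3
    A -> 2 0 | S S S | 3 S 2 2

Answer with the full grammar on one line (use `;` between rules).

S -> X1 X1 | X1 Y1 | A X2 | 3; A -> X3 X2 | S Y2 | X1 Y3; X1 -> 3; X2 -> 0; X3 -> 2; Y1 -> X2 X3; Y2 -> S S; Y3 -> S Y4; Y4 -> X3 X3

Introduce a nonterminal for each terminal appearing in a rule of length ≥ 2: X1 → 3, X2 → 0, X3 → 2.
Binarize each right-hand side of length ≥ 3 by chaining fresh nonterminals (Y1, Y2, …): affected rules were S → X1 X2 X3; A → S S S; A → X1 S X3 X3.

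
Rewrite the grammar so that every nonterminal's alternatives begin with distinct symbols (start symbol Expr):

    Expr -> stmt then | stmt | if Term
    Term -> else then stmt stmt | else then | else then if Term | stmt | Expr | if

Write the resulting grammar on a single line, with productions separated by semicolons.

Expr has alternatives sharing prefix 'stmt': factor to Expr → stmt Expr1 with Expr1 → then | ε.
Term has alternatives sharing prefix 'else then': factor to Term → else then Term1 with Term1 → stmt stmt | ε | if Term.

Expr -> if Term | stmt Expr1; Term -> stmt | Expr | if | else then Term1; Expr1 -> then | ε; Term1 -> stmt stmt | ε | if Term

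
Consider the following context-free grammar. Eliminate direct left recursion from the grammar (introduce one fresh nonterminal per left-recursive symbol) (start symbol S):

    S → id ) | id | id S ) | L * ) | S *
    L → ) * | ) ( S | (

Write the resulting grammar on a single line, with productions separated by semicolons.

Directly left-recursive nonterminal: S.
For S: α = {*}, β = {id ), id, id S ), L * )}. Rewrite as S → β S' and S' → α S' | ε.

S → id ) S' | id S' | id S ) S' | L * ) S'; L → ) * | ) ( S | (; S' → * S' | ε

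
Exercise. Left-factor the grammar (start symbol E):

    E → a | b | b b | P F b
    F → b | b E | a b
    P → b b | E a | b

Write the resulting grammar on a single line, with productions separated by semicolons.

E → a | P F b | b E'; F → a b | b F'; P → E a | b P'; E' → ε | b; F' → ε | E; P' → b | ε

E has alternatives sharing prefix 'b': factor to E → b E' with E' → ε | b.
F has alternatives sharing prefix 'b': factor to F → b F' with F' → ε | E.
P has alternatives sharing prefix 'b': factor to P → b P' with P' → b | ε.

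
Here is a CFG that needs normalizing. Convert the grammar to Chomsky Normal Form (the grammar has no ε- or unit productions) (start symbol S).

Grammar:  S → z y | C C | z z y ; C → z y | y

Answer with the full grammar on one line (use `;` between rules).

S → X1 X2 | C C | X1 Y1; C → X1 X2 | y; X1 → z; X2 → y; Y1 → X1 X2

Introduce a nonterminal for each terminal appearing in a rule of length ≥ 2: X1 → z, X2 → y.
Binarize each right-hand side of length ≥ 3 by chaining fresh nonterminals (Y1, Y2, …): affected rules were S → X1 X1 X2.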